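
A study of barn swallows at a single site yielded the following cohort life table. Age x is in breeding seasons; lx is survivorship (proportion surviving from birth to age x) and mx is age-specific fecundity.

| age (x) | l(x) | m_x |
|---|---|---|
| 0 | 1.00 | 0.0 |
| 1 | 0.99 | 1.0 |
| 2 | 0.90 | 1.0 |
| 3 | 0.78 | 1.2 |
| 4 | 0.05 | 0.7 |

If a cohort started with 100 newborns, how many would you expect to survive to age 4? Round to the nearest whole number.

5

Expected survivors = N0 · l_4 = 100 × 0.05 = 5 → 5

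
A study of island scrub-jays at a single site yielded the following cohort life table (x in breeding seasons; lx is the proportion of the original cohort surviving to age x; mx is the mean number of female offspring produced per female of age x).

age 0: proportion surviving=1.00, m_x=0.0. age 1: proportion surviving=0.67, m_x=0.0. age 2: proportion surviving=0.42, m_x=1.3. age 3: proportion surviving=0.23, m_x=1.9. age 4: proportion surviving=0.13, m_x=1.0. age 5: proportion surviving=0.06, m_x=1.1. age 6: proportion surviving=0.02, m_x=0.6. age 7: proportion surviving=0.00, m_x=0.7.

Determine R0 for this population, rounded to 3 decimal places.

lx·mx by age: 0, 0, 0.546, 0.437, 0.13, 0.066, 0.012, 0
R0 = Σ lx·mx = 1.191 → 1.191

1.191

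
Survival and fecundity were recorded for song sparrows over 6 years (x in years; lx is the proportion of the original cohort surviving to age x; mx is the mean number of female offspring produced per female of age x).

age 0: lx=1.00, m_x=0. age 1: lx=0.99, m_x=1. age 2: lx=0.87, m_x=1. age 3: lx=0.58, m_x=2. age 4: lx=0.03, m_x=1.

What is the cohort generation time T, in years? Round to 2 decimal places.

lx·mx: 0, 0.99, 0.87, 1.16, 0.03 → R0 = 3.05
x·lx·mx: 0, 0.99, 1.74, 3.48, 0.12 → Σ = 6.33
T = 6.33 / 3.05 = 2.07541… → 2.08

2.08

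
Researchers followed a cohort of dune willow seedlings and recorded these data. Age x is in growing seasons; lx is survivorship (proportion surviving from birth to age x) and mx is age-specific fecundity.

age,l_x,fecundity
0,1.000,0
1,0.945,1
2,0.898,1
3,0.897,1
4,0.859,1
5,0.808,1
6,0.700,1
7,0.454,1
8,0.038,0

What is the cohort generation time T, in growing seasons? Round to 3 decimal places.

3.648

lx·mx: 0, 0.945, 0.898, 0.897, 0.859, 0.808, 0.7, 0.454, 0 → R0 = 5.561
x·lx·mx: 0, 0.945, 1.796, 2.691, 3.436, 4.04, 4.2, 3.178, 0 → Σ = 20.286
T = 20.286 / 5.561 = 3.647905… → 3.648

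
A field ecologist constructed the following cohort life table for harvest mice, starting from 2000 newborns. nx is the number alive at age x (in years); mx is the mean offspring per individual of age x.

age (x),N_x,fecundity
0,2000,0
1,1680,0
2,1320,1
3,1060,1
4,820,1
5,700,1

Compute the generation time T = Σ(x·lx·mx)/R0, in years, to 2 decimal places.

lx = nx/n0 = nx/2000: 1, 0.84, 0.66, 0.53, 0.41, 0.35
lx·mx: 0, 0, 0.66, 0.53, 0.41, 0.35 → R0 = 1.95
x·lx·mx: 0, 0, 1.32, 1.59, 1.64, 1.75 → Σ = 6.3
T = 6.3 / 1.95 = 3.230769… → 3.23

3.23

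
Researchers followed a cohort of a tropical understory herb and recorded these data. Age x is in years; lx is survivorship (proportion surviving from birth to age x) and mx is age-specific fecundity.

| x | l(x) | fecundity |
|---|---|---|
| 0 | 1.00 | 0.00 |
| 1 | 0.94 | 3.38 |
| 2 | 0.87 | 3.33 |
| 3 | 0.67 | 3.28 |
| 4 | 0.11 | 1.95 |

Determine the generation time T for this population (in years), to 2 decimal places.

lx·mx: 0, 3.1772, 2.8971, 2.1976, 0.2145 → R0 = 8.4864
x·lx·mx: 0, 3.1772, 5.7942, 6.5928, 0.858 → Σ = 16.4222
T = 16.4222 / 8.4864 = 1.93512… → 1.94

1.94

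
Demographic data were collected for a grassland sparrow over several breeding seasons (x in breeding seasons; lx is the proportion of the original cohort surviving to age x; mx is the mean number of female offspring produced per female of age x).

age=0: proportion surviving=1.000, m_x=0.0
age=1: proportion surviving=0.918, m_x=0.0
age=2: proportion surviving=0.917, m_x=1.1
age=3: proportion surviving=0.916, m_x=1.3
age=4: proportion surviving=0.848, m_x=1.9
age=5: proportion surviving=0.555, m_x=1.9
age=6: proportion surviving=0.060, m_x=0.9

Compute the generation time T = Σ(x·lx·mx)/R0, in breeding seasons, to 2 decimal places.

lx·mx: 0, 0, 1.0087, 1.1908, 1.6112, 1.0545, 0.054 → R0 = 4.9192
x·lx·mx: 0, 0, 2.0174, 3.5724, 6.4448, 5.2725, 0.324 → Σ = 17.6311
T = 17.6311 / 4.9192 = 3.58414… → 3.58

3.58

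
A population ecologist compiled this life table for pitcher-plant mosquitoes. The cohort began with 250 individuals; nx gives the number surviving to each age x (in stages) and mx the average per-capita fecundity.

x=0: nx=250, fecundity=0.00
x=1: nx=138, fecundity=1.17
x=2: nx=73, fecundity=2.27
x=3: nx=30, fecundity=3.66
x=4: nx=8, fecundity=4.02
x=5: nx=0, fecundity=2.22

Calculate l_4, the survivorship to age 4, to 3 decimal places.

0.032

l_4 = n_4/n_0 = 8/250 = 0.032 → 0.032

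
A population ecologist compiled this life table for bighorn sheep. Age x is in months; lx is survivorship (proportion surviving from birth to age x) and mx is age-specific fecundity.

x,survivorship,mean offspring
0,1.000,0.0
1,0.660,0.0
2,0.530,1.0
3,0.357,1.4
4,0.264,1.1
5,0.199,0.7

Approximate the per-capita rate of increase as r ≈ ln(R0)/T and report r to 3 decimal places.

0.125

R0 = Σ lx·mx = 0 + 0 + 0.53 + 0.4998 + 0.2904 + 0.1393 = 1.4595
Σ x·lx·mx = 4.4175; T = 4.4175/1.4595 = 3.02672…
r ≈ ln(R0)/T = ln(1.4595)/3.02672… = 0.12492… → 0.125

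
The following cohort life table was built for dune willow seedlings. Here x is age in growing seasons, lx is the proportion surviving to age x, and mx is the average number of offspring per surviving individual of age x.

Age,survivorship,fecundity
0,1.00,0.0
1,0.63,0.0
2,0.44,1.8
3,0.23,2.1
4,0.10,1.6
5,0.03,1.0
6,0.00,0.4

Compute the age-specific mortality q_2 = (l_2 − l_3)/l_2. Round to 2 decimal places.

q_2 = (l_2 − l_3) / l_2 = (0.44 − 0.23) / 0.44
     = 0.21 / 0.44 = 0.477273… → 0.48

0.48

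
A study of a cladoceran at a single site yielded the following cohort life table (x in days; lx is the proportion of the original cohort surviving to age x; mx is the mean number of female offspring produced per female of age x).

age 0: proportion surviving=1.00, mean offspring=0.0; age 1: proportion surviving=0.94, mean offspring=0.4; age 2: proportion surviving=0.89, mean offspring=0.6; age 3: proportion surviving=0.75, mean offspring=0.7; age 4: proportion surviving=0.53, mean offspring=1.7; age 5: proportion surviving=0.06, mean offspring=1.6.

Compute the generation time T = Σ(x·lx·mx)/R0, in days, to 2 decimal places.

lx·mx: 0, 0.376, 0.534, 0.525, 0.901, 0.096 → R0 = 2.432
x·lx·mx: 0, 0.376, 1.068, 1.575, 3.604, 0.48 → Σ = 7.103
T = 7.103 / 2.432 = 2.920641… → 2.92

2.92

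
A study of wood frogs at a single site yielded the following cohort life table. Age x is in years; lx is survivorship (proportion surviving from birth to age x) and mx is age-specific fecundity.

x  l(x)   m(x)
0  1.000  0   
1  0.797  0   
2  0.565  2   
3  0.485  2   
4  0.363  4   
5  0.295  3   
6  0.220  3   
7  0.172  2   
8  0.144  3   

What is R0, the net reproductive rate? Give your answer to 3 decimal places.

lx·mx by age: 0, 0, 1.13, 0.97, 1.452, 0.885, 0.66, 0.344, 0.432
R0 = Σ lx·mx = 5.873 → 5.873

5.873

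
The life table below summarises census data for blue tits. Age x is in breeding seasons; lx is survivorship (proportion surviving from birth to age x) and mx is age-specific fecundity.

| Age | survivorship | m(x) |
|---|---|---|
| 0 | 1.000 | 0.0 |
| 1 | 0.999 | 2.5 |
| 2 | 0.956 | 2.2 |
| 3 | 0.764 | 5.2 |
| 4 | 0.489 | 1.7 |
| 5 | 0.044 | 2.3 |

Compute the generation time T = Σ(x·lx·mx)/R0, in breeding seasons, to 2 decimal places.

2.36

lx·mx: 0, 2.4975, 2.1032, 3.9728, 0.8313, 0.1012 → R0 = 9.506
x·lx·mx: 0, 2.4975, 4.2064, 11.9184, 3.3252, 0.506 → Σ = 22.4535
T = 22.4535 / 9.506 = 2.362035… → 2.36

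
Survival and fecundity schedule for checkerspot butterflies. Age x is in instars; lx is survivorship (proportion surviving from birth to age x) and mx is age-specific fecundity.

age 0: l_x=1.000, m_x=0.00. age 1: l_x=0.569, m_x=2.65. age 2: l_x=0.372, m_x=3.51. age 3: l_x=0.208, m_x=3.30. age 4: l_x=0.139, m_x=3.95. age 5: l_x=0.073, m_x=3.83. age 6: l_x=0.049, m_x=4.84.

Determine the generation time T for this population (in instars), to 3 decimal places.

2.452

lx·mx: 0, 1.50785, 1.30572, 0.6864, 0.54905, 0.27959, 0.23716 → R0 = 4.56577
x·lx·mx: 0, 1.50785, 2.61144, 2.0592, 2.1962, 1.39795, 1.42296 → Σ = 11.1956
T = 11.1956 / 4.56577 = 2.452073… → 2.452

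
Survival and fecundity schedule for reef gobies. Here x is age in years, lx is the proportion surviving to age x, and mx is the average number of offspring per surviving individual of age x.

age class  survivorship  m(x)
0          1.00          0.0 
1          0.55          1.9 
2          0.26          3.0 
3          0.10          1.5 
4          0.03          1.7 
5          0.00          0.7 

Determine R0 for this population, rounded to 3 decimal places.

lx·mx by age: 0, 1.045, 0.78, 0.15, 0.051, 0
R0 = Σ lx·mx = 2.026 → 2.026

2.026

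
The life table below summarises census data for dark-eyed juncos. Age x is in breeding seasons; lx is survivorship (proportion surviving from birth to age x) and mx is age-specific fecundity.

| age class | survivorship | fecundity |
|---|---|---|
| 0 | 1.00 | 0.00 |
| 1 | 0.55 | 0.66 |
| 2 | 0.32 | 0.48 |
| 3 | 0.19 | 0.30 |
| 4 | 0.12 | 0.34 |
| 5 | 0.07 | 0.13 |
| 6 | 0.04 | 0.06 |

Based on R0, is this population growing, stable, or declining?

declining

R0 = Σ lx·mx = 0 + 0.363 + 0.1536 + 0.057 + 0.0408 + 0.0091 + 0.0024 = 0.6259
R0 < 1, so the population is declining.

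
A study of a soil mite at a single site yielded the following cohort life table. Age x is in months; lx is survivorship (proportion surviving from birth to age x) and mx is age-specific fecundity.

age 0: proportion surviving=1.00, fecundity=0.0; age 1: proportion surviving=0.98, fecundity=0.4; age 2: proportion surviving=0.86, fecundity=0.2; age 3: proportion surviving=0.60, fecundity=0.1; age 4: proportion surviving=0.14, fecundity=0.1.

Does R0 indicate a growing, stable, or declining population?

R0 = Σ lx·mx = 0 + 0.392 + 0.172 + 0.06 + 0.014 = 0.638
R0 < 1, so the population is declining.

declining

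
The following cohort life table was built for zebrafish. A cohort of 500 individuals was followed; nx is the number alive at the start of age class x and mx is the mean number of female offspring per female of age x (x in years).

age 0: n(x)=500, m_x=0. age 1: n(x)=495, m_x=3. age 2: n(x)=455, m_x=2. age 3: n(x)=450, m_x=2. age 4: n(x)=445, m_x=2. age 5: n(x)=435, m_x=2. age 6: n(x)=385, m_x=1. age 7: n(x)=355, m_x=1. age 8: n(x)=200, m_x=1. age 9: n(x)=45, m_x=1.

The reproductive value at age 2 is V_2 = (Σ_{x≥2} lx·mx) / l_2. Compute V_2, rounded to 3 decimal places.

10.011

lx = nx/n0 = nx/500: 1, 0.99, 0.91, 0.9, 0.89, 0.87, 0.77, 0.71, 0.4, 0.09
lx·mx for x ≥ 2: 1.82, 1.8, 1.78, 1.74, 0.77, 0.71, 0.4, 0.09 → sum = 9.11
V_2 = 9.11 / l_2 = 9.11 / 0.91 = 10.010989… → 10.011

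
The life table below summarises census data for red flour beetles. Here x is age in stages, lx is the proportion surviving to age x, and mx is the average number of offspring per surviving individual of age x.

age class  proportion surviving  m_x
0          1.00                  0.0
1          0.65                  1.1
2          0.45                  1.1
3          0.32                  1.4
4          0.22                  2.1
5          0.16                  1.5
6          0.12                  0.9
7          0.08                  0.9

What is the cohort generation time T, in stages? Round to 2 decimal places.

lx·mx: 0, 0.715, 0.495, 0.448, 0.462, 0.24, 0.108, 0.072 → R0 = 2.54
x·lx·mx: 0, 0.715, 0.99, 1.344, 1.848, 1.2, 0.648, 0.504 → Σ = 7.249
T = 7.249 / 2.54 = 2.853937… → 2.85

2.85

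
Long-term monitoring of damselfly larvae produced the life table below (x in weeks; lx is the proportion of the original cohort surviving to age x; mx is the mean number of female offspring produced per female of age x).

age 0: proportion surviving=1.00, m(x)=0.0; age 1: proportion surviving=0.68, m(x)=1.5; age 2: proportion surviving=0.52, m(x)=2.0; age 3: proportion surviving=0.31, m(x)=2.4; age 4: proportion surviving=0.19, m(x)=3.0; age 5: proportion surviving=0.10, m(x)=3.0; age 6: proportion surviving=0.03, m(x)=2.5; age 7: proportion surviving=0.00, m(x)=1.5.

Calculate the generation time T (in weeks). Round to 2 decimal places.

2.55

lx·mx: 0, 1.02, 1.04, 0.744, 0.57, 0.3, 0.075, 0 → R0 = 3.749
x·lx·mx: 0, 1.02, 2.08, 2.232, 2.28, 1.5, 0.45, 0 → Σ = 9.562
T = 9.562 / 3.749 = 2.550547… → 2.55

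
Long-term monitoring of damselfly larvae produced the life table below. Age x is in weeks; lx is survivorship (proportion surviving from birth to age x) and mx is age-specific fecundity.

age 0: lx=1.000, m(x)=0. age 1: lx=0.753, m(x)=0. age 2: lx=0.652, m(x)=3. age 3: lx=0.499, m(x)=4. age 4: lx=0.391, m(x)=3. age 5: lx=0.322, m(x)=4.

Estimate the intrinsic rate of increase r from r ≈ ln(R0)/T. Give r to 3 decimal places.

0.567

R0 = Σ lx·mx = 0 + 0 + 1.956 + 1.996 + 1.173 + 1.288 = 6.413
Σ x·lx·mx = 21.032; T = 21.032/6.413 = 3.27959…
r ≈ ln(R0)/T = ln(6.413)/3.27959… = 0.56663… → 0.567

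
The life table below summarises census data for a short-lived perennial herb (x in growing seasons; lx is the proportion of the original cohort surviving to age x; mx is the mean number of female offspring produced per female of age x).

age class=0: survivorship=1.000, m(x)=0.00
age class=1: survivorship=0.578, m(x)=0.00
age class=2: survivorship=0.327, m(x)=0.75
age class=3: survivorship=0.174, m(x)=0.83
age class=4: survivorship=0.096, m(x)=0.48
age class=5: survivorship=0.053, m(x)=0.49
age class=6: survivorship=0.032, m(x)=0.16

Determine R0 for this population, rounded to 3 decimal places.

0.467

lx·mx by age: 0, 0, 0.24525, 0.14442, 0.04608, 0.02597, 0.00512
R0 = Σ lx·mx = 0.46684 → 0.467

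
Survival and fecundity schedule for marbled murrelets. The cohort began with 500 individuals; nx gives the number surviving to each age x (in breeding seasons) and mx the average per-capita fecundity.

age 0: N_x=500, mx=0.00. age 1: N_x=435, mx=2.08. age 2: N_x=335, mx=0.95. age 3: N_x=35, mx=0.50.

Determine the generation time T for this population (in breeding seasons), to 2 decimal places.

1.28

lx = nx/n0 = nx/500: 1, 0.87, 0.67, 0.07
lx·mx: 0, 1.8096, 0.6365, 0.035 → R0 = 2.4811
x·lx·mx: 0, 1.8096, 1.273, 0.105 → Σ = 3.1876
T = 3.1876 / 2.4811 = 1.284753… → 1.28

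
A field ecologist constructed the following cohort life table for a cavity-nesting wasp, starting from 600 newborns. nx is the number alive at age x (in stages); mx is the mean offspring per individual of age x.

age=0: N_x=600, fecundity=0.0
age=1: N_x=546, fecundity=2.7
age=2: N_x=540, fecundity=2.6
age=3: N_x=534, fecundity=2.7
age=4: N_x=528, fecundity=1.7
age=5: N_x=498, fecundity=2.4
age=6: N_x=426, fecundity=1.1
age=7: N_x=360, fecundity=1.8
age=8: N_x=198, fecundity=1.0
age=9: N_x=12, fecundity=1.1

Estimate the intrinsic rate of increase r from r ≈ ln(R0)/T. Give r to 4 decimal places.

lx = nx/n0 = nx/600: 1, 0.91, 0.9, 0.89, 0.88, 0.83, 0.71, 0.6, 0.33, 0.02
R0 = Σ lx·mx = 0 + 2.457 + 2.34 + 2.403 + 1.496 + 1.992 + 0.781 + 1.08 + 0.33 + 0.022 = 12.901
Σ x·lx·mx = 45.374; T = 45.374/12.901 = 3.51709…
r ≈ ln(R0)/T = ln(12.901)/3.51709… = 0.727108… → 0.7271

0.7271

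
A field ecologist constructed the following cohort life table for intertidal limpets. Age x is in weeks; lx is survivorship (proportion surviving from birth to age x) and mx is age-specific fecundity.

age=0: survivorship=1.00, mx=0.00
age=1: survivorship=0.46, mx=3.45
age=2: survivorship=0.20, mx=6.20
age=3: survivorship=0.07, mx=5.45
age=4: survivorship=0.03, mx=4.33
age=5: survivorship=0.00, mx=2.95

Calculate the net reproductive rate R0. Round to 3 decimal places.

lx·mx by age: 0, 1.587, 1.24, 0.3815, 0.1299, 0
R0 = Σ lx·mx = 3.3384 → 3.338

3.338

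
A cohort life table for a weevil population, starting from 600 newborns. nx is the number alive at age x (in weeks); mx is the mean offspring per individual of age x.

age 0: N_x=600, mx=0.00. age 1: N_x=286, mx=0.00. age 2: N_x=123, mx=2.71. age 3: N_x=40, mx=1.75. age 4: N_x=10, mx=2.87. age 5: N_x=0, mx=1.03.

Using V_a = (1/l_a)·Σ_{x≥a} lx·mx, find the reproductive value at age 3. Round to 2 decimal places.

2.47

lx = nx/n0 = nx/600: 1, 0.47667…, 0.205, 0.06667…, 0.01667…, 0
lx·mx for x ≥ 3: 0.116667…, 0.047833…, 0 → sum = 0.1645…
V_3 = 0.1645… / l_3 = 0.1645… / 0.066667… = 2.4675… → 2.47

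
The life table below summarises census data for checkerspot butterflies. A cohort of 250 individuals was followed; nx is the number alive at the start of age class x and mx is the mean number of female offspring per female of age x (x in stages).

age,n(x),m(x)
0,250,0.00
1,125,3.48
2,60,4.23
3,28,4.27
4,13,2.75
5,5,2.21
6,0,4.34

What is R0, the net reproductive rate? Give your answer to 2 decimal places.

3.42

lx = nx/n0 = nx/250: 1, 0.5, 0.24, 0.112, 0.052, 0.02, 0
lx·mx by age: 0, 1.74, 1.0152, 0.47824, 0.143, 0.0442, 0
R0 = Σ lx·mx = 3.42064 → 3.42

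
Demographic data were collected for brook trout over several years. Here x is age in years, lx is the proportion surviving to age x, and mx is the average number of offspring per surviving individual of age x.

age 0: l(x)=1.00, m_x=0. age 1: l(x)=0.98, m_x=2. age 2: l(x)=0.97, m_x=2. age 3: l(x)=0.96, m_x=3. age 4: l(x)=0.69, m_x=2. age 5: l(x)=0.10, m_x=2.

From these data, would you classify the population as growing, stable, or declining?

growing

R0 = Σ lx·mx = 0 + 1.96 + 1.94 + 2.88 + 1.38 + 0.2 = 8.36
R0 > 1, so the population is growing.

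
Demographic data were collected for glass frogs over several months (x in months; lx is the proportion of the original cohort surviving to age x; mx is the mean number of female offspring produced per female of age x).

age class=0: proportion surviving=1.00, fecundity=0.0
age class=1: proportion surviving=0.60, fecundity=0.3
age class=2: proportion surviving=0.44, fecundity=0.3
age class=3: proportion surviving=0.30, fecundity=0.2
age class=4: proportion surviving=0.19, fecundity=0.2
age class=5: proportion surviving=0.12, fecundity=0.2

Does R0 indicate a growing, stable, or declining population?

declining

R0 = Σ lx·mx = 0 + 0.18 + 0.132 + 0.06 + 0.038 + 0.024 = 0.434
R0 < 1, so the population is declining.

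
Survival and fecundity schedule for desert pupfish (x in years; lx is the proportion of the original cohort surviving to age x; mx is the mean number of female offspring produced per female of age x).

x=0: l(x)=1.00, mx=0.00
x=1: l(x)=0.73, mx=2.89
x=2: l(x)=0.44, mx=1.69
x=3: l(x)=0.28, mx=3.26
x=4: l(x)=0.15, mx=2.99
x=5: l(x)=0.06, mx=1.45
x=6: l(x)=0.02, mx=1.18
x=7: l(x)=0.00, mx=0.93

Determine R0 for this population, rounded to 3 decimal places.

lx·mx by age: 0, 2.1097, 0.7436, 0.9128, 0.4485, 0.087, 0.0236, 0
R0 = Σ lx·mx = 4.3252 → 4.325

4.325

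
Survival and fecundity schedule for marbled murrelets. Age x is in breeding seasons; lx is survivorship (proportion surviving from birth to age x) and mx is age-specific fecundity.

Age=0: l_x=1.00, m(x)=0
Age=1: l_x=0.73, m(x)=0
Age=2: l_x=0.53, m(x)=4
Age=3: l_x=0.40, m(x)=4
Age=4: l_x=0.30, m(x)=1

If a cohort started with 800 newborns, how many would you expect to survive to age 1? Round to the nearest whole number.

584

Expected survivors = N0 · l_1 = 800 × 0.73 = 584 → 584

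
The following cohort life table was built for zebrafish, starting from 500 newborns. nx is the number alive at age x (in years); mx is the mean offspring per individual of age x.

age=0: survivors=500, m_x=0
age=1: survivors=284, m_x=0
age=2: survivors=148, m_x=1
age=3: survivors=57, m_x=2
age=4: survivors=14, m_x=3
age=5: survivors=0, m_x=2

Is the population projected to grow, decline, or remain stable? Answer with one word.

lx = nx/n0 = nx/500: 1, 0.568, 0.296, 0.114, 0.028, 0
R0 = Σ lx·mx = 0 + 0 + 0.296 + 0.228 + 0.084 + 0 = 0.608
R0 < 1, so the population is declining.

declining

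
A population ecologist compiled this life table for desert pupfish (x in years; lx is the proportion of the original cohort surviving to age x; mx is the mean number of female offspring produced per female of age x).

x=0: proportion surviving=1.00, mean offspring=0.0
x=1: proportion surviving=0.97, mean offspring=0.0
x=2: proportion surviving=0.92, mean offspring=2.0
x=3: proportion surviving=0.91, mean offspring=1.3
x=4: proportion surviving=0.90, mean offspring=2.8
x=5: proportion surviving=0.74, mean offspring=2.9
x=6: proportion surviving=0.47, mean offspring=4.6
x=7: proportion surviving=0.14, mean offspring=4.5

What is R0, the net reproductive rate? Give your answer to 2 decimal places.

lx·mx by age: 0, 0, 1.84, 1.183, 2.52, 2.146, 2.162, 0.63
R0 = Σ lx·mx = 10.481 → 10.48

10.48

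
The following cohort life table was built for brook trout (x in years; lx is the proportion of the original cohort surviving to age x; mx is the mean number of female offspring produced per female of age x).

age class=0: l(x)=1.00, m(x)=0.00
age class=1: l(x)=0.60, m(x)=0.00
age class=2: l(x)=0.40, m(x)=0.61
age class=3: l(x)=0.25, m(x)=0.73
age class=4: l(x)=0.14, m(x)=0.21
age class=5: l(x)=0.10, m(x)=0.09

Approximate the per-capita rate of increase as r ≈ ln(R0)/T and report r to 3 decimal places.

R0 = Σ lx·mx = 0 + 0 + 0.244 + 0.1825 + 0.0294 + 0.009 = 0.4649
Σ x·lx·mx = 1.1981; T = 1.1981/0.4649 = 2.57711…
r ≈ ln(R0)/T = ln(0.4649)/2.57711… = -0.29721… → -0.297

-0.297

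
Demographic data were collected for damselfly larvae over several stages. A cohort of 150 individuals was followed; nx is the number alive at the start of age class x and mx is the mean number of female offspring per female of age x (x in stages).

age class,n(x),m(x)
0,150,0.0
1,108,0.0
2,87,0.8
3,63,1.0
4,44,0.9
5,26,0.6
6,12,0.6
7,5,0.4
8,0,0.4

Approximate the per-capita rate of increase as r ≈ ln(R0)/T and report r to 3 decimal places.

0.086

lx = nx/n0 = nx/150: 1, 0.72, 0.58, 0.42, 0.29333…, 0.17333…, 0.08, 0.03333…, 0
R0 = Σ lx·mx = 0 + 0 + 0.464 + 0.42 + 0.264… + 0.104… + 0.048 + 0.01333… + 0 = 1.313333…
Σ x·lx·mx = 4.145333…; T = 4.145333…/1.313333… = 3.15635…
r ≈ ln(R0)/T = ln(1.313333…)/3.15635… = 0.08636… → 0.086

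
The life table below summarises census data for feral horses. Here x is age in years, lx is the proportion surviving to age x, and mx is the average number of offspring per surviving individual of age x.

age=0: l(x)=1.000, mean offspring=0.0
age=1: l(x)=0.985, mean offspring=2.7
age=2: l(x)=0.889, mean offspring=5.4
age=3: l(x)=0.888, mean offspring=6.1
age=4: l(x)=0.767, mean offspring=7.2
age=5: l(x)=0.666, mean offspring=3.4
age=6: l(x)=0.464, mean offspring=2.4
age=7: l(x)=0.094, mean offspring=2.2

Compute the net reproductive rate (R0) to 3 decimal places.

lx·mx by age: 0, 2.6595, 4.8006, 5.4168, 5.5224, 2.2644, 1.1136, 0.2068
R0 = Σ lx·mx = 21.9841 → 21.984

21.984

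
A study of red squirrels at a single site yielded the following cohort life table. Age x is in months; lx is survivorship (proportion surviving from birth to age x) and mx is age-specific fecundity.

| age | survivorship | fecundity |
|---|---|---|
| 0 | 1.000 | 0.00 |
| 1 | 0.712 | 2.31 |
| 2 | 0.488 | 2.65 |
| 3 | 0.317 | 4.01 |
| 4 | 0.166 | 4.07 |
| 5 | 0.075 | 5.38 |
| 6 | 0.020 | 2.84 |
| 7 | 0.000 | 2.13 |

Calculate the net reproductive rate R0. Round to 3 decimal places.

5.345

lx·mx by age: 0, 1.64472, 1.2932, 1.27117, 0.67562, 0.4035, 0.0568, 0
R0 = Σ lx·mx = 5.34501 → 5.345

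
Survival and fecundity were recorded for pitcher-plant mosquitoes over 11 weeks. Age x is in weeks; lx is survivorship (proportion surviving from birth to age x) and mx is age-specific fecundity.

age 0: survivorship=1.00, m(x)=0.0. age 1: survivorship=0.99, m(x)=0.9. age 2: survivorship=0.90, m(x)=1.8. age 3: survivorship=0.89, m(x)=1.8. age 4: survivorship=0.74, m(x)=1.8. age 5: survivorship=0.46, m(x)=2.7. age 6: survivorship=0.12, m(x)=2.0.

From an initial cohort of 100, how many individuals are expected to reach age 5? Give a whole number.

46

Expected survivors = N0 · l_5 = 100 × 0.46 = 46 → 46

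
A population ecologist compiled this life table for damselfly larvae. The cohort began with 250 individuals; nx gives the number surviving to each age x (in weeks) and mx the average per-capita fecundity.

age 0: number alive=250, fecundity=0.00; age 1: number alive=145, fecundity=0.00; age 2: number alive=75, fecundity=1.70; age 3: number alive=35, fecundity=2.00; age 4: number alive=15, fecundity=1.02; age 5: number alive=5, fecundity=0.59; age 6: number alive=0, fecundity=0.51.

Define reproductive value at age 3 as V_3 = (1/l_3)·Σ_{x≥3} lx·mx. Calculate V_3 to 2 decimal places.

2.52

lx = nx/n0 = nx/250: 1, 0.58, 0.3, 0.14, 0.06, 0.02, 0
lx·mx for x ≥ 3: 0.28, 0.0612, 0.0118, 0 → sum = 0.353
V_3 = 0.353 / l_3 = 0.353 / 0.14 = 2.521429… → 2.52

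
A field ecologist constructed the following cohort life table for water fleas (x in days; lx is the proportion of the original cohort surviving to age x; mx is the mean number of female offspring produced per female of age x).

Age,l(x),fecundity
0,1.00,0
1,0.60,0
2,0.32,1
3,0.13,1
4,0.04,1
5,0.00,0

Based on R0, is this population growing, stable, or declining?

declining

R0 = Σ lx·mx = 0 + 0 + 0.32 + 0.13 + 0.04 + 0 = 0.49
R0 < 1, so the population is declining.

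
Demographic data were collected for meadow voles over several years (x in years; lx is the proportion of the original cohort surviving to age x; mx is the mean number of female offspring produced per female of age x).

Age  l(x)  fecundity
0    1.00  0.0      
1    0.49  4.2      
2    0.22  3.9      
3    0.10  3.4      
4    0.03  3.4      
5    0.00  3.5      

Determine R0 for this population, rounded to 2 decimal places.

lx·mx by age: 0, 2.058, 0.858, 0.34, 0.102, 0
R0 = Σ lx·mx = 3.358 → 3.36

3.36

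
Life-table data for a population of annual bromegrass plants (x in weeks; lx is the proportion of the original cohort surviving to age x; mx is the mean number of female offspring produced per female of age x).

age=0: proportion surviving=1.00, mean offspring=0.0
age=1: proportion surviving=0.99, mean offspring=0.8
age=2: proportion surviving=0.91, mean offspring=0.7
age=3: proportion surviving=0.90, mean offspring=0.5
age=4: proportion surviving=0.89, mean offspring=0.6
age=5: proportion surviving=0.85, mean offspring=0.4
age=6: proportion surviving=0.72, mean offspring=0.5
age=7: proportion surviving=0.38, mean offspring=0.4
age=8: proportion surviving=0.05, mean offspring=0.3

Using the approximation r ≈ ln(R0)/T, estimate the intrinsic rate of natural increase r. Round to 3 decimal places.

R0 = Σ lx·mx = 0 + 0.792 + 0.637 + 0.45 + 0.534 + 0.34 + 0.36 + 0.152 + 0.015 = 3.28
Σ x·lx·mx = 10.596; T = 10.596/3.28 = 3.23049…
r ≈ ln(R0)/T = ln(3.28)/3.23049… = 0.3677… → 0.368

0.368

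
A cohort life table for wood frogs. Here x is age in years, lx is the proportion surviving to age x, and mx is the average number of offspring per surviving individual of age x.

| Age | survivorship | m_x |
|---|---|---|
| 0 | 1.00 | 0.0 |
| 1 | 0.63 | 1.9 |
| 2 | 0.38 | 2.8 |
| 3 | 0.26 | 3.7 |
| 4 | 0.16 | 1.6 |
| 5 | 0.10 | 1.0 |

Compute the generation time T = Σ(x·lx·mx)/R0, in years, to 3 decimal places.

lx·mx: 0, 1.197, 1.064, 0.962, 0.256, 0.1 → R0 = 3.579
x·lx·mx: 0, 1.197, 2.128, 2.886, 1.024, 0.5 → Σ = 7.735
T = 7.735 / 3.579 = 2.161218… → 2.161

2.161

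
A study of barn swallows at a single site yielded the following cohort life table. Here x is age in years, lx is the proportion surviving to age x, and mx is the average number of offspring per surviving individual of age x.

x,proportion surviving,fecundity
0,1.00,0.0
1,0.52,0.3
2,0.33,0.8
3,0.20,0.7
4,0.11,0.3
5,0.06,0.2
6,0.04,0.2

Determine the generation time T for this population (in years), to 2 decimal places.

lx·mx: 0, 0.156, 0.264, 0.14, 0.033, 0.012, 0.008 → R0 = 0.613
x·lx·mx: 0, 0.156, 0.528, 0.42, 0.132, 0.06, 0.048 → Σ = 1.344
T = 1.344 / 0.613 = 2.192496… → 2.19

2.19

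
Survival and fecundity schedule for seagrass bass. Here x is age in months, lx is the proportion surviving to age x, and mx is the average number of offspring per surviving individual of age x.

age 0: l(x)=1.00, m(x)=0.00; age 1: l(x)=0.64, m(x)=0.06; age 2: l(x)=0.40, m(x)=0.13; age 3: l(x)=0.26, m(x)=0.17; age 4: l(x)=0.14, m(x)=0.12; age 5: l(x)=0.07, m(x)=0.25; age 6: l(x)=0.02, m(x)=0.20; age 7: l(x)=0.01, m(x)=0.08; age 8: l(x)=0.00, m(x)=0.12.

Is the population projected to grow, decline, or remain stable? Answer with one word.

declining

R0 = Σ lx·mx = 0 + 0.0384 + 0.052 + 0.0442 + 0.0168 + 0.0175 + 0.004 + 0.0008 + 0 = 0.1737
R0 < 1, so the population is declining.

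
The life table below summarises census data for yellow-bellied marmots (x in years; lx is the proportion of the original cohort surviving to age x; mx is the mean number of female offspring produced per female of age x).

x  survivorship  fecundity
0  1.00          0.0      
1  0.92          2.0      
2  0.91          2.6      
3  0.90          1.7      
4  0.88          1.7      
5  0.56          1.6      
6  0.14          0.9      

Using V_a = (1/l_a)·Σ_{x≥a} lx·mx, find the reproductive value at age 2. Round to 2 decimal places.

lx·mx for x ≥ 2: 2.366, 1.53, 1.496, 0.896, 0.126 → sum = 6.414
V_2 = 6.414 / l_2 = 6.414 / 0.91 = 7.048352… → 7.05

7.05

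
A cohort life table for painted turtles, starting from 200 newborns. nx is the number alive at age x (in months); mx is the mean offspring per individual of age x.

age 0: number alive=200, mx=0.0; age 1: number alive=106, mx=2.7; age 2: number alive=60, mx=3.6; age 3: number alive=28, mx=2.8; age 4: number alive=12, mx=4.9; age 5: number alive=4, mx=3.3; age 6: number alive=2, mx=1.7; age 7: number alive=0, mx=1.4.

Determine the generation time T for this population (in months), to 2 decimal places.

lx = nx/n0 = nx/200: 1, 0.53, 0.3, 0.14, 0.06, 0.02, 0.01, 0
lx·mx: 0, 1.431, 1.08, 0.392, 0.294, 0.066, 0.017, 0 → R0 = 3.28
x·lx·mx: 0, 1.431, 2.16, 1.176, 1.176, 0.33, 0.102, 0 → Σ = 6.375
T = 6.375 / 3.28 = 1.943598… → 1.94

1.94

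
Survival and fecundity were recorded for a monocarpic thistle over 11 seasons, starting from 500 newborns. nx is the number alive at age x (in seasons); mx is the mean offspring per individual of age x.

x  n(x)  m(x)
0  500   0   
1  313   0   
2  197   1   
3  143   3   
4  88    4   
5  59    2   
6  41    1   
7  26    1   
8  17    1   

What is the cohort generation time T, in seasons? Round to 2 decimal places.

lx = nx/n0 = nx/500: 1, 0.626, 0.394, 0.286, 0.176, 0.118, 0.082, 0.052, 0.034
lx·mx: 0, 0, 0.394, 0.858, 0.704, 0.236, 0.082, 0.052, 0.034 → R0 = 2.36
x·lx·mx: 0, 0, 0.788, 2.574, 2.816, 1.18, 0.492, 0.364, 0.272 → Σ = 8.486
T = 8.486 / 2.36 = 3.595763… → 3.60

3.60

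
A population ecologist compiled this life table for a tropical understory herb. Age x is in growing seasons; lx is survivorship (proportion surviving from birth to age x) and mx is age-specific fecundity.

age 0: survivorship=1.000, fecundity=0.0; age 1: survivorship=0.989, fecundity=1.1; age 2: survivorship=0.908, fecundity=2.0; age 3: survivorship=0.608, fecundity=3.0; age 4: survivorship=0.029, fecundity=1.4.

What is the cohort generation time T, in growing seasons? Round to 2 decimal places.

2.17

lx·mx: 0, 1.0879, 1.816, 1.824, 0.0406 → R0 = 4.7685
x·lx·mx: 0, 1.0879, 3.632, 5.472, 0.1624 → Σ = 10.3543
T = 10.3543 / 4.7685 = 2.171396… → 2.17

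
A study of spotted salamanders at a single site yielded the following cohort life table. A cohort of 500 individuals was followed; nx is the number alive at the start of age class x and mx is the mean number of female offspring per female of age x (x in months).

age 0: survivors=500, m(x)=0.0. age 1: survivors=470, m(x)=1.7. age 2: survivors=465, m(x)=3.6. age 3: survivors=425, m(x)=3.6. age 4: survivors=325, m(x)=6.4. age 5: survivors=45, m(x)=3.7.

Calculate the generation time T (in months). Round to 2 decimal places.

lx = nx/n0 = nx/500: 1, 0.94, 0.93, 0.85, 0.65, 0.09
lx·mx: 0, 1.598, 3.348, 3.06, 4.16, 0.333 → R0 = 12.499
x·lx·mx: 0, 1.598, 6.696, 9.18, 16.64, 1.665 → Σ = 35.779
T = 35.779 / 12.499 = 2.862549… → 2.86

2.86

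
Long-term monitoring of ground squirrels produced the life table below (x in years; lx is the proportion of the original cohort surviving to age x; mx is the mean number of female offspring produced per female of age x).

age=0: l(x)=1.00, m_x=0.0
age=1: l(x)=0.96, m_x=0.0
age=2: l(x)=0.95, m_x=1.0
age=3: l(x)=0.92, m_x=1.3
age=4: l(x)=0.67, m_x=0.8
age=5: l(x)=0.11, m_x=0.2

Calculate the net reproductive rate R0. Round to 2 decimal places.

lx·mx by age: 0, 0, 0.95, 1.196, 0.536, 0.022
R0 = Σ lx·mx = 2.704 → 2.70

2.70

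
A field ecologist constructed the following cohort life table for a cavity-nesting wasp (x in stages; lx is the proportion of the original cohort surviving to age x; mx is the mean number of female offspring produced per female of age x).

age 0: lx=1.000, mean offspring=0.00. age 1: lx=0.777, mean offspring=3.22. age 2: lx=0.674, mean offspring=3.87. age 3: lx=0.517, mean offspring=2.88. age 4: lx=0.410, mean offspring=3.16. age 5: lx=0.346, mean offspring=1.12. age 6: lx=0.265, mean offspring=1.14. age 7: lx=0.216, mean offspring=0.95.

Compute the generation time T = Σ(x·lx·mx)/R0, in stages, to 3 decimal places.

lx·mx: 0, 2.50194, 2.60838, 1.48896, 1.2956, 0.38752, 0.3021, 0.2052 → R0 = 8.7897
x·lx·mx: 0, 2.50194, 5.21676, 4.46688, 5.1824, 1.9376, 1.8126, 1.4364 → Σ = 22.55458
T = 22.55458 / 8.7897 = 2.566024… → 2.566

2.566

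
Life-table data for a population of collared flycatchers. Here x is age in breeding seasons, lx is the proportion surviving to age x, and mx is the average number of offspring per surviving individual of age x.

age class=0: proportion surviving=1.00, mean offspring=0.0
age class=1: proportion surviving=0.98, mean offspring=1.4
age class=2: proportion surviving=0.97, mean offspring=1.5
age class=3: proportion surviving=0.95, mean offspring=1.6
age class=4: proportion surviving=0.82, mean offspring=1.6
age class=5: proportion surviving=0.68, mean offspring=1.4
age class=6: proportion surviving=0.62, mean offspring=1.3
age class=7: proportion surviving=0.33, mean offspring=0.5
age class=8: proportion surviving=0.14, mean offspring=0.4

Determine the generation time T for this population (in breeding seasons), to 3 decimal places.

lx·mx: 0, 1.372, 1.455, 1.52, 1.312, 0.952, 0.806, 0.165, 0.056 → R0 = 7.638
x·lx·mx: 0, 1.372, 2.91, 4.56, 5.248, 4.76, 4.836, 1.155, 0.448 → Σ = 25.289
T = 25.289 / 7.638 = 3.310945… → 3.311

3.311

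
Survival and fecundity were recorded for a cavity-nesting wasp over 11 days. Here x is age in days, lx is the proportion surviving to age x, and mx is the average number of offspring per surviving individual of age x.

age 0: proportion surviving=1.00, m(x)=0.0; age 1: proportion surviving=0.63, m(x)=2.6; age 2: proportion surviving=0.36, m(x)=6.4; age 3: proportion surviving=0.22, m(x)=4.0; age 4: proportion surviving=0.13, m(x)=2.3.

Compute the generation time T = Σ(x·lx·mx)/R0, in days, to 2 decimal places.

lx·mx: 0, 1.638, 2.304, 0.88, 0.299 → R0 = 5.121
x·lx·mx: 0, 1.638, 4.608, 2.64, 1.196 → Σ = 10.082
T = 10.082 / 5.121 = 1.968756… → 1.97

1.97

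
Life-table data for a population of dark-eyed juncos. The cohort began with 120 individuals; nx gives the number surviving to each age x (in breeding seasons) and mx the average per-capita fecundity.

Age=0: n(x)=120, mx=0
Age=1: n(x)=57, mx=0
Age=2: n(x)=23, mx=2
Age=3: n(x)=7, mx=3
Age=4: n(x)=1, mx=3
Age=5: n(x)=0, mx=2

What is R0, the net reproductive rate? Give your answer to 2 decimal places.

0.58

lx = nx/n0 = nx/120: 1, 0.475, 0.19167…, 0.05833…, 0.00833…, 0
lx·mx by age: 0, 0, 0.383333…, 0.175…, 0.025…, 0
R0 = Σ lx·mx = 0.583333… → 0.58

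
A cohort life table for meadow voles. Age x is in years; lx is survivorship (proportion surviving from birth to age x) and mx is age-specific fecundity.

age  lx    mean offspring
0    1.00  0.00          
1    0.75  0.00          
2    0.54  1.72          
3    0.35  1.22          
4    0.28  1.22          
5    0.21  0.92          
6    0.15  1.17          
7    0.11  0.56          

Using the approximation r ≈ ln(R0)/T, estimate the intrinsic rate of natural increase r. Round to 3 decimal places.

R0 = Σ lx·mx = 0 + 0 + 0.9288 + 0.427 + 0.3416 + 0.1932 + 0.1755 + 0.0616 = 2.1277
Σ x·lx·mx = 6.9552; T = 6.9552/2.1277 = 3.26888…
r ≈ ln(R0)/T = ln(2.1277)/3.26888… = 0.23098… → 0.231

0.231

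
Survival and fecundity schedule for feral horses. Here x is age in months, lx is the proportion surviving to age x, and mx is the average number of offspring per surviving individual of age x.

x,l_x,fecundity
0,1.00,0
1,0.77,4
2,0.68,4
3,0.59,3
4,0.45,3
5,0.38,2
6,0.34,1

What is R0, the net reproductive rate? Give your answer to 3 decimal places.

10.020

lx·mx by age: 0, 3.08, 2.72, 1.77, 1.35, 0.76, 0.34
R0 = Σ lx·mx = 10.02 → 10.020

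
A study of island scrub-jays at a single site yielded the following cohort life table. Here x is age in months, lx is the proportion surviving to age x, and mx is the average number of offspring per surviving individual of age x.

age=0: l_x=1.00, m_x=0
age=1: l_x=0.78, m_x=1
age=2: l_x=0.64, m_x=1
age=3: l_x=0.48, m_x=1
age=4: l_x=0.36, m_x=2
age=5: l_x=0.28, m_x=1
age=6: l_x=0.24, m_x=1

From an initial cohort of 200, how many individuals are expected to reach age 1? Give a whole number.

156

Expected survivors = N0 · l_1 = 200 × 0.78 = 156 → 156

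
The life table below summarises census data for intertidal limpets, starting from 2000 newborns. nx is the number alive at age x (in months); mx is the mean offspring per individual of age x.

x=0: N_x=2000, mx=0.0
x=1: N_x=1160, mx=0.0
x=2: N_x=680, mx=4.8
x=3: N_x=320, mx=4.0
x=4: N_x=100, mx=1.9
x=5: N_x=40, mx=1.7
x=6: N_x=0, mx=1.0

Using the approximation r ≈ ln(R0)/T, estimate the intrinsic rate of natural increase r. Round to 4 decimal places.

lx = nx/n0 = nx/2000: 1, 0.58, 0.34, 0.16, 0.05, 0.02, 0
R0 = Σ lx·mx = 0 + 0 + 1.632 + 0.64 + 0.095 + 0.034 + 0 = 2.401
Σ x·lx·mx = 5.734; T = 5.734/2.401 = 2.38817…
r ≈ ln(R0)/T = ln(2.401)/2.38817… = 0.36676… → 0.3668

0.3668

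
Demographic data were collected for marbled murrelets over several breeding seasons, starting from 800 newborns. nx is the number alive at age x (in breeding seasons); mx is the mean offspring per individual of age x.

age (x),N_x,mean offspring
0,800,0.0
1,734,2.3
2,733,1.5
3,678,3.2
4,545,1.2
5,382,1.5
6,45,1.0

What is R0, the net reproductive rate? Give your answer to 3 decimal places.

7.787

lx = nx/n0 = nx/800: 1, 0.9175, 0.91625, 0.8475, 0.68125, 0.4775, 0.05625
lx·mx by age: 0, 2.11025, 1.374375, 2.712, 0.8175, 0.71625, 0.05625
R0 = Σ lx·mx = 7.786625 → 7.787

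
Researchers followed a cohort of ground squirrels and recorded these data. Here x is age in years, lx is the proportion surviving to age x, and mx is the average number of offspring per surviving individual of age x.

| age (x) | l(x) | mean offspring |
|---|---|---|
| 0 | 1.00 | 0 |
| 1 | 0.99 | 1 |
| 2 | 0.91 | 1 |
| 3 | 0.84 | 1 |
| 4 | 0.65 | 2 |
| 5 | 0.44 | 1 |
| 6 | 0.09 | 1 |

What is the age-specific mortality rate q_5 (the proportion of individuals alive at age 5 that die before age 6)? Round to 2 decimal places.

q_5 = (l_5 − l_6) / l_5 = (0.44 − 0.09) / 0.44
     = 0.35 / 0.44 = 0.795455… → 0.80

0.80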